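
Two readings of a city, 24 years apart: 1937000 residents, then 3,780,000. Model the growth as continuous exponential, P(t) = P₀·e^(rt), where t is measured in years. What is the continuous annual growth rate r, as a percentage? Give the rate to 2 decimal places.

r ≈ 2.79% per year

3780000 = 1937000 · e^(r·24)
e^(24r) = 3780000/1937000 = 1.95147
r = ln(1.95147) / 24 = 0.66858 / 24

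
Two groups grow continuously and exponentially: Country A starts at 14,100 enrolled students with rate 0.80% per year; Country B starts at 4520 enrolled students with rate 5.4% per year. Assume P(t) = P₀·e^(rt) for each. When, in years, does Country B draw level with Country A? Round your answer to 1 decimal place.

14100·e^(0.008t) = 4520·e^(0.054t)
14100/4520 = e^((0.054 − 0.008)t) → ln(3.11947) = 0.046·t
t = 1.13766 / 0.046

t ≈ 24.7 years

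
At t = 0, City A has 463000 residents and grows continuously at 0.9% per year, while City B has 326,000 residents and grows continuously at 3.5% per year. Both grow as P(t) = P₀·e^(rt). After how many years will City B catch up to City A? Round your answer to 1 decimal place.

463000·e^(0.009t) = 326000·e^(0.035t)
463000/326000 = e^((0.035 − 0.009)t) → ln(1.42025) = 0.026·t
t = 0.35083 / 0.026

t ≈ 13.5 years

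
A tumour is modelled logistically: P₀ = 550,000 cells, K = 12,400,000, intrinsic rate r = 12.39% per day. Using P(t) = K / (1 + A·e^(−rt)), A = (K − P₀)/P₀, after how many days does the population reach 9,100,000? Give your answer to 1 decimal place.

t ≈ 33.0 days

A = (12400000 − 550000)/550000 = 21.54545
9100000 = 12400000/(1 + 21.54545·e^(−0.1239t)) → 1 + 21.54545·e^(−0.1239t) = 1.36264
e^(−0.1239t) = 0.016831 → t = ln(59.41322)/0.1239 = 4.08452/0.1239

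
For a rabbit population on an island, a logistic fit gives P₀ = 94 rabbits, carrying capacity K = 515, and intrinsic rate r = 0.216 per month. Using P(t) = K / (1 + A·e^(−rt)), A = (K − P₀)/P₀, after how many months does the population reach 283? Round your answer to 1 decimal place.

A = (515 − 94)/94 = 4.47872
283 = 515/(1 + 4.47872·e^(−0.216t)) → 1 + 4.47872·e^(−0.216t) = 1.81979
e^(−0.216t) = 0.183041 → t = ln(5.46327)/0.216 = 1.69805/0.216

t ≈ 7.9 months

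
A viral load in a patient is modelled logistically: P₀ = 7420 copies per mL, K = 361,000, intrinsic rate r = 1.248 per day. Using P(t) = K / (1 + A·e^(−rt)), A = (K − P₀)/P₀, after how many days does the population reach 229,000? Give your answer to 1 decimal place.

A = (361000 − 7420)/7420 = 47.65229
229000 = 361000/(1 + 47.65229·e^(−1.248t)) → 1 + 47.65229·e^(−1.248t) = 1.57642
e^(−1.248t) = 0.012096 → t = ln(82.66951)/1.248 = 4.41485/1.248

t ≈ 3.5 days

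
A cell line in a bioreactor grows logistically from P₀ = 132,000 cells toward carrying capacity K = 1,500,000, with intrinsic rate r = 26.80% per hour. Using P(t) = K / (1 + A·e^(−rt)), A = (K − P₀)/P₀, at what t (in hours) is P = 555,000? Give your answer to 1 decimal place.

t ≈ 6.7 hours

A = (1500000 − 132000)/132000 = 10.36364
555000 = 1500000/(1 + 10.36364·e^(−0.268t)) → 1 + 10.36364·e^(−0.268t) = 2.7027
e^(−0.268t) = 0.164296 → t = ln(6.08658)/0.268 = 1.80609/0.268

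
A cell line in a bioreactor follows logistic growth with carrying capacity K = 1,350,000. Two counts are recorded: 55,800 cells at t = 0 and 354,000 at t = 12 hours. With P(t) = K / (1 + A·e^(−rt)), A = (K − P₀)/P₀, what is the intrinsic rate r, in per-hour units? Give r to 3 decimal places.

r ≈ 0.176 per hour

A = (1350000 − 55800)/55800 = 23.19355
354000 = 1350000/(1 + 23.19355·e^(−r·12)) → e^(−12r) = (3.81356 − 1)/23.19355 = 0.121308
r = −ln(0.121308)/12 = 2.10942/12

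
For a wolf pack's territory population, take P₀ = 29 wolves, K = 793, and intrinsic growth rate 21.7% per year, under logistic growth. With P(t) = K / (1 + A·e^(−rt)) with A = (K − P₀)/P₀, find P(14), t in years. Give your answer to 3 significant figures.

≈ 350 wolves

A = (793 − 29)/29 = 26.34483
P(14) = 793 / (1 + 26.34483·e^(−0.217·14)) = 793 / (1 + 26.34483·0.047931)
= 793 / 2.26272 ≈ 350.46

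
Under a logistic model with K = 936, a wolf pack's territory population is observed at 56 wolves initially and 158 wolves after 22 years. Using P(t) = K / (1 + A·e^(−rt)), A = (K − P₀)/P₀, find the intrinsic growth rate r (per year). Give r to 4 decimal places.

r ≈ 0.0527 per year

A = (936 − 56)/56 = 15.71429
158 = 936/(1 + 15.71429·e^(−r·22)) → e^(−22r) = (5.92405 − 1)/15.71429 = 0.313349
r = −ln(0.313349)/22 = 1.16044/22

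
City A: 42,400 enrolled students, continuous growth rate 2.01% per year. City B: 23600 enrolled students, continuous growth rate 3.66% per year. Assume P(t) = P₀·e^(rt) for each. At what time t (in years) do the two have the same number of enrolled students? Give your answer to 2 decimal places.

42400·e^(0.0201t) = 23600·e^(0.0366t)
42400/23600 = e^((0.0366 − 0.0201)t) → ln(1.79661) = 0.0165·t
t = 0.5859 / 0.0165

t ≈ 35.51 years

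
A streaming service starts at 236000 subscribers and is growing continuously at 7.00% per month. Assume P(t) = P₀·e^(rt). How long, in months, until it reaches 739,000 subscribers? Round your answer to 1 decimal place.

739000 = 236000 · e^(0.07·t)
t = ln(739000/236000) / 0.07 = ln(3.13136) / 0.07 = 1.14147 / 0.07

t ≈ 16.3 months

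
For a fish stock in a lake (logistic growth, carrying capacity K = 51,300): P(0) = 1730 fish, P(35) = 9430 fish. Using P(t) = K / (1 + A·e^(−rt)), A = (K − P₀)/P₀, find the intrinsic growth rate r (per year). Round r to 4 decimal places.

A = (51300 − 1730)/1730 = 28.65318
9430 = 51300/(1 + 28.65318·e^(−r·35)) → e^(−35r) = (5.44008 − 1)/28.65318 = 0.15496
r = −ln(0.15496)/35 = 1.86459/35

r ≈ 0.0533 per year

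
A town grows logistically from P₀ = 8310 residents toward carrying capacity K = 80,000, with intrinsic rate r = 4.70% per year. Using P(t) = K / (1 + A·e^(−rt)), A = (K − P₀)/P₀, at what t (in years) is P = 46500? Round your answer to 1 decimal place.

t ≈ 52.8 years

A = (80000 − 8310)/8310 = 8.62696
46500 = 80000/(1 + 8.62696·e^(−0.047t)) → 1 + 8.62696·e^(−0.047t) = 1.72043
e^(−0.047t) = 0.083509 → t = ln(11.97473)/0.047 = 2.4828/0.047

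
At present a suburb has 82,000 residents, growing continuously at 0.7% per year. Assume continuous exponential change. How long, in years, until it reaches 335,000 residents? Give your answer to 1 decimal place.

t ≈ 201.1 years

335000 = 82000 · e^(0.007·t)
t = ln(335000/82000) / 0.007 = ln(4.08537) / 0.007 = 1.40741 / 0.007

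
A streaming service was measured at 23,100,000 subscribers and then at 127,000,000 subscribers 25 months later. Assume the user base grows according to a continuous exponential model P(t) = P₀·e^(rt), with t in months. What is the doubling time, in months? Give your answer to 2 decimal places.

doubling time ≈ 10.17 months

r = ln(127000000/23100000) / 25 = ln(5.49784) / 25 ≈ 0.068174 per month
doubling time = ln 2 / |r| = 0.69315 / 0.068174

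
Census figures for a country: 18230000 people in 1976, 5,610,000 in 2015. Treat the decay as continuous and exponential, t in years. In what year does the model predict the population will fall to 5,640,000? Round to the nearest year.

year 2015

r = ln(5610000/18230000) / 39 = -1.17852/39 ≈ -0.030218 per year
t = ln(5640000/18230000) / r = -1.17318/-0.030218 ≈ 38.82 years after 1976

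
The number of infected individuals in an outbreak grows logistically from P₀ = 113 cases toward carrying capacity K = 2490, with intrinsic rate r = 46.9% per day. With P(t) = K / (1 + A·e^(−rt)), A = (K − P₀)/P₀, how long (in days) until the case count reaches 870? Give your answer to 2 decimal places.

A = (2490 − 113)/113 = 21.0354
870 = 2490/(1 + 21.0354·e^(−0.469t)) → 1 + 21.0354·e^(−0.469t) = 2.86207
e^(−0.469t) = 0.088521 → t = ln(11.29679)/0.469 = 2.42452/0.469

t ≈ 5.17 days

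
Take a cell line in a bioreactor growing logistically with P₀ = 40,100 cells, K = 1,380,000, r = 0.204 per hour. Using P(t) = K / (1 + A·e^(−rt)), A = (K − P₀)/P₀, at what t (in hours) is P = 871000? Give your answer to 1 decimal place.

A = (1380000 − 40100)/40100 = 33.41397
871000 = 1380000/(1 + 33.41397·e^(−0.204t)) → 1 + 33.41397·e^(−0.204t) = 1.58439
e^(−0.204t) = 0.017489 → t = ln(57.17792)/0.204 = 4.04617/0.204

t ≈ 19.8 hours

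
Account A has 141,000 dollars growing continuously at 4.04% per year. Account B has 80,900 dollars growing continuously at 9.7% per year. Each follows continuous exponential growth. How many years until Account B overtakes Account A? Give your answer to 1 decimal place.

141000·e^(0.0404t) = 80900·e^(0.097t)
141000/80900 = e^((0.097 − 0.0404)t) → ln(1.74289) = 0.0566·t
t = 0.55555 / 0.0566

t ≈ 9.8 years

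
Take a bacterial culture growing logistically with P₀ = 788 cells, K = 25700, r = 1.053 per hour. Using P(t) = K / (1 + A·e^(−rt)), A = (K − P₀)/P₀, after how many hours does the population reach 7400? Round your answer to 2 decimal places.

A = (25700 − 788)/788 = 31.61421
7400 = 25700/(1 + 31.61421·e^(−1.053t)) → 1 + 31.61421·e^(−1.053t) = 3.47297
e^(−1.053t) = 0.078223 → t = ln(12.78389)/1.053 = 2.54819/1.053

t ≈ 2.42 hours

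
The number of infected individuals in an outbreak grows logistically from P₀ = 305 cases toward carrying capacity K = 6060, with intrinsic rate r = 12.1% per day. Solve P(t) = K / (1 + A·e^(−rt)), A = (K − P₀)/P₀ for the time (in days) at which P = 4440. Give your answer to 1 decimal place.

A = (6060 − 305)/305 = 18.86885
4440 = 6060/(1 + 18.86885·e^(−0.121t)) → 1 + 18.86885·e^(−0.121t) = 1.36486
e^(−0.121t) = 0.019337 → t = ln(51.71463)/0.121 = 3.94574/0.121

t ≈ 32.6 days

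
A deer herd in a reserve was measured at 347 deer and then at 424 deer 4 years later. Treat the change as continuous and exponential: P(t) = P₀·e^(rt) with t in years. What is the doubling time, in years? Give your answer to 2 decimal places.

doubling time ≈ 13.83 years

r = ln(424/347) / 4 = ln(1.2219) / 4 ≈ 0.050102 per year
doubling time = ln 2 / |r| = 0.69315 / 0.050102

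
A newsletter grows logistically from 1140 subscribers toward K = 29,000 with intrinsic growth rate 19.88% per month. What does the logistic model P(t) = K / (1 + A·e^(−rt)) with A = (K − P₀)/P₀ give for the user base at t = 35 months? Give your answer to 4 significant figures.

A = (29000 − 1140)/1140 = 24.4386
P(35) = 29000 / (1 + 24.4386·e^(−0.1988·35)) = 29000 / (1 + 24.4386·0.000951)
= 29000 / 1.02324 ≈ 28341.32

≈ 28,340 subscribers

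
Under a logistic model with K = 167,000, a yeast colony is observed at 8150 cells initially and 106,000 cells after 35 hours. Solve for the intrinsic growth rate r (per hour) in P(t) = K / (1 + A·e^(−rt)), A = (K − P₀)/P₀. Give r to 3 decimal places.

A = (167000 − 8150)/8150 = 19.4908
106000 = 167000/(1 + 19.4908·e^(−r·35)) → e^(−35r) = (1.57547 − 1)/19.4908 = 0.029525
r = −ln(0.029525)/35 = 3.52251/35

r ≈ 0.101 per hour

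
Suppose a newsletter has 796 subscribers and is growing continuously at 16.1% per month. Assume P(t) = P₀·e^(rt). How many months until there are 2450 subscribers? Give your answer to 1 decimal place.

t ≈ 7.0 months

2450 = 796 · e^(0.161·t)
t = ln(2450/796) / 0.161 = ln(3.07789) / 0.161 = 1.12424 / 0.161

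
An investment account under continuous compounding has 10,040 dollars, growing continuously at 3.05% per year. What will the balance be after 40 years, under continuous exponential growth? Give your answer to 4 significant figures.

≈ 34,010 dollars

P(40) = 10040 · e^(0.0305·40) = 10040 · e^(1.22)
= 10040 · 3.38719 ≈ 34007.36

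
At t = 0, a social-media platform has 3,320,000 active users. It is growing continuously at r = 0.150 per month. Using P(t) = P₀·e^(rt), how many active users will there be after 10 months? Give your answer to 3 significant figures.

P(10) = 3320000 · e^(0.15·10) = 3320000 · e^(1.5)
= 3320000 · 4.48169 ≈ 14879207.71

≈ 14,900,000 active users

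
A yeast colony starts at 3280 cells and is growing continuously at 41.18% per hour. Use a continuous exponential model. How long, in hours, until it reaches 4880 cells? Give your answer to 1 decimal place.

t ≈ 1.0 hours

4880 = 3280 · e^(0.4118·t)
t = ln(4880/3280) / 0.4118 = ln(1.4878) / 0.4118 = 0.3973 / 0.4118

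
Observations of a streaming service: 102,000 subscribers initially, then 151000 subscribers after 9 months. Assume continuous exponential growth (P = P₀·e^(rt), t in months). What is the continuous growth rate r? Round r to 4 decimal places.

r ≈ 0.0436 per month

151000 = 102000 · e^(r·9)
e^(9r) = 151000/102000 = 1.48039
r = ln(1.48039) / 9 = 0.39231 / 9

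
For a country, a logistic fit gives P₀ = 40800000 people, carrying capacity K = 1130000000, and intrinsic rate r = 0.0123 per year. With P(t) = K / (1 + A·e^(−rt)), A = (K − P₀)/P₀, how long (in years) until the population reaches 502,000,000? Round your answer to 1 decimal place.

t ≈ 248.8 years

A = (1130000000 − 40800000)/40800000 = 26.69608
502000000 = 1130000000/(1 + 26.69608·e^(−0.0123t)) → 1 + 26.69608·e^(−0.0123t) = 2.251
e^(−0.0123t) = 0.046861 → t = ln(21.33986)/0.0123 = 3.06058/0.0123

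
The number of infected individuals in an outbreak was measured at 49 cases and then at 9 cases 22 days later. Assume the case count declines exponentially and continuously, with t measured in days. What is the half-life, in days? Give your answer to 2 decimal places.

r = ln(9/49) / 22 = ln(0.18367) / 22 ≈ -0.077027 per day
half-life = ln 2 / |r| = 0.69315 / 0.077027

half-life ≈ 9.00 days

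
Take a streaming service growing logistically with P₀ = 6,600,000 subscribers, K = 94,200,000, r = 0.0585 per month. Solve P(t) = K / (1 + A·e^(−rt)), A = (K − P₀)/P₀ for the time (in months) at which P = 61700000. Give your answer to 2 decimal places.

t ≈ 55.16 months

A = (94200000 − 6600000)/6600000 = 13.27273
61700000 = 94200000/(1 + 13.27273·e^(−0.0585t)) → 1 + 13.27273·e^(−0.0585t) = 1.52674
e^(−0.0585t) = 0.039686 → t = ln(25.19776)/0.0585 = 3.22676/0.0585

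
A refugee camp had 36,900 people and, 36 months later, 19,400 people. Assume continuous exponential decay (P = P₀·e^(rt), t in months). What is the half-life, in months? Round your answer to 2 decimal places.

half-life ≈ 38.81 months

r = ln(19400/36900) / 36 = ln(0.52575) / 36 ≈ -0.017859 per month
half-life = ln 2 / |r| = 0.69315 / 0.017859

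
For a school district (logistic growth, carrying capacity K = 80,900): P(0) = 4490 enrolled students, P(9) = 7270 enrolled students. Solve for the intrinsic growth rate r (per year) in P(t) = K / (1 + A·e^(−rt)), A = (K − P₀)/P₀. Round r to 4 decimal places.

A = (80900 − 4490)/4490 = 17.01782
7270 = 80900/(1 + 17.01782·e^(−r·9)) → e^(−9r) = (11.12792 − 1)/17.01782 = 0.595136
r = −ln(0.595136)/9 = 0.51896/9

r ≈ 0.0577 per year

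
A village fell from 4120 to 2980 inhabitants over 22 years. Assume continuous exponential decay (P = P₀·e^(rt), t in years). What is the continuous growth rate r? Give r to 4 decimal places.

r ≈ -0.0147 per year

2980 = 4120 · e^(r·22)
e^(22r) = 2980/4120 = 0.7233
r = ln(0.7233) / 22 = -0.32393 / 22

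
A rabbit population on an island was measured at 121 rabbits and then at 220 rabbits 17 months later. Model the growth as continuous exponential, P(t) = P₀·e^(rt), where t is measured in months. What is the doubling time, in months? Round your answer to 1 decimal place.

r = ln(220/121) / 17 = ln(1.81818) / 17 ≈ 0.035167 per month
doubling time = ln 2 / |r| = 0.69315 / 0.035167

doubling time ≈ 19.7 months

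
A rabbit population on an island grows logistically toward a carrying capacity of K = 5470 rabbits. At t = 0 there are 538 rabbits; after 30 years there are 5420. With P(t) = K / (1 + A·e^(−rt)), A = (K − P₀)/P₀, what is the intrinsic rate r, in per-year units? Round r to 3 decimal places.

A = (5470 − 538)/538 = 9.16729
5420 = 5470/(1 + 9.16729·e^(−r·30)) → e^(−30r) = (1.00923 − 1)/9.16729 = 0.001006
r = −ln(0.001006)/30 = 6.90147/30

r ≈ 0.230 per year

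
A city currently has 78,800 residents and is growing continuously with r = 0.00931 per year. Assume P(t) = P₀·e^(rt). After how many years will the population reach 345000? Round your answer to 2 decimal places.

t ≈ 158.61 years

345000 = 78800 · e^(0.00931·t)
t = ln(345000/78800) / 0.00931 = ln(4.37817) / 0.00931 = 1.47663 / 0.00931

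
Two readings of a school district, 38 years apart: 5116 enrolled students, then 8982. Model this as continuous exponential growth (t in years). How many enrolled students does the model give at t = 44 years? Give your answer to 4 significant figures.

r = ln(8982/5116) / 38 ≈ 0.014812 per year
P(44) = 5116 · e^(0.014812·44) = 5116 · 1.91884 ≈ 9816.78

≈ 9,817 enrolled students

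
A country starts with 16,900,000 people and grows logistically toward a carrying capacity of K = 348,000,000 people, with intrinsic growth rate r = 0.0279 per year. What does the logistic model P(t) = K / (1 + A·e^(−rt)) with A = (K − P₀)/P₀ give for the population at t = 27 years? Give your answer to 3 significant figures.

≈ 34,000,000 people

A = (348000000 − 16900000)/16900000 = 19.59172
P(27) = 348000000 / (1 + 19.59172·e^(−0.0279·27)) = 348000000 / (1 + 19.59172·0.47081)
= 348000000 / 10.22398 ≈ 34037618.88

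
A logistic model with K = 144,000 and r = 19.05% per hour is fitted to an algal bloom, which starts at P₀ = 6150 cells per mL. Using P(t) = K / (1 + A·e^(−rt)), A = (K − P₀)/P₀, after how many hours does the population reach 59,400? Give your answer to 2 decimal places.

A = (144000 − 6150)/6150 = 22.41463
59400 = 144000/(1 + 22.41463·e^(−0.1905t)) → 1 + 22.41463·e^(−0.1905t) = 2.42424
e^(−0.1905t) = 0.063541 → t = ln(15.73793)/0.1905 = 2.75607/0.1905

t ≈ 14.47 hours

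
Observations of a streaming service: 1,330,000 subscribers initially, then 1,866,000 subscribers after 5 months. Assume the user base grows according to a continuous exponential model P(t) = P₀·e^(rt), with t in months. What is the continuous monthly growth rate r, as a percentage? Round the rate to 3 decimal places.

r ≈ 6.772% per month

1866000 = 1330000 · e^(r·5)
e^(5r) = 1866000/1330000 = 1.40301
r = ln(1.40301) / 5 = 0.33862 / 5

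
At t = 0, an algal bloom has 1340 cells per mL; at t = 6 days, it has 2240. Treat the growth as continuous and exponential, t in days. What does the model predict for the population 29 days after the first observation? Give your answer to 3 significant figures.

≈ 16,100 cells per mL

r = ln(2240/1340) / 6 ≈ 0.085634 per day
P(29) = 1340 · e^(0.085634·29) = 1340 · 11.9819 ≈ 16055.74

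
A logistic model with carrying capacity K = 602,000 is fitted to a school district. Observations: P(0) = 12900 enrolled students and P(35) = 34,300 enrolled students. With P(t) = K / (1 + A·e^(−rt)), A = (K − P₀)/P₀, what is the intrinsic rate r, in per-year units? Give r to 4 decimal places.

A = (602000 − 12900)/12900 = 45.66667
34300 = 602000/(1 + 45.66667·e^(−r·35)) → e^(−35r) = (17.55102 − 1)/45.66667 = 0.362431
r = −ln(0.362431)/35 = 1.01492/35

r ≈ 0.0290 per year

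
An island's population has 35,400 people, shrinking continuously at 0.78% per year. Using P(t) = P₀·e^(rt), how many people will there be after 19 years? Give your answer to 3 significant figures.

≈ 30,500 people

P(19) = 35400 · e^(-0.0078·19) = 35400 · e^(-0.1482)
= 35400 · 0.86226 ≈ 30523.96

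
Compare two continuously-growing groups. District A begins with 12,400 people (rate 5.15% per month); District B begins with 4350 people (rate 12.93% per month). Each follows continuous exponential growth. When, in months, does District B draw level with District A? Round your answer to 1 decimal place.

12400·e^(0.0515t) = 4350·e^(0.1293t)
12400/4350 = e^((0.1293 − 0.0515)t) → ln(2.85057) = 0.0778·t
t = 1.04752 / 0.0778

t ≈ 13.5 months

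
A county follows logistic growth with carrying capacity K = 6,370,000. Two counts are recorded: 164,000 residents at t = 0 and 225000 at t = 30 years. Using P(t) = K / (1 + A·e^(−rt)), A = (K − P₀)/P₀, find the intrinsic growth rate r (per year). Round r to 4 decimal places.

r ≈ 0.0109 per year

A = (6370000 − 164000)/164000 = 37.84146
225000 = 6370000/(1 + 37.84146·e^(−r·30)) → e^(−30r) = (28.31111 − 1)/37.84146 = 0.721724
r = −ln(0.721724)/30 = 0.32611/30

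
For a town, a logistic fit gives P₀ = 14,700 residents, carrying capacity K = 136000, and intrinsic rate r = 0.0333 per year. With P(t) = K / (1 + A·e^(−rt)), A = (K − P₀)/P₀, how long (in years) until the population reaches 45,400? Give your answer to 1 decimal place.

A = (136000 − 14700)/14700 = 8.2517
45400 = 136000/(1 + 8.2517·e^(−0.0333t)) → 1 + 8.2517·e^(−0.0333t) = 2.99559
e^(−0.0333t) = 0.24184 → t = ln(4.13496)/0.0333 = 1.41948/0.0333

t ≈ 42.6 years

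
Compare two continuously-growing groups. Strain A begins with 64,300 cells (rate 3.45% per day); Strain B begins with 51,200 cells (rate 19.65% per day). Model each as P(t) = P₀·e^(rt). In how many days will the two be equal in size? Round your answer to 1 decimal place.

t ≈ 1.4 days

64300·e^(0.0345t) = 51200·e^(0.1965t)
64300/51200 = e^((0.1965 − 0.0345)t) → ln(1.25586) = 0.162·t
t = 0.22782 / 0.162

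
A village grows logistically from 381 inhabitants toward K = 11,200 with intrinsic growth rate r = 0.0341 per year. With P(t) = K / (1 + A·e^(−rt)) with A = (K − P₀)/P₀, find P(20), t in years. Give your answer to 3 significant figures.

A = (11200 − 381)/381 = 28.39633
P(20) = 11200 / (1 + 28.39633·e^(−0.0341·20)) = 11200 / (1 + 28.39633·0.505605)
= 11200 / 15.35732 ≈ 729.29

≈ 729 inhabitants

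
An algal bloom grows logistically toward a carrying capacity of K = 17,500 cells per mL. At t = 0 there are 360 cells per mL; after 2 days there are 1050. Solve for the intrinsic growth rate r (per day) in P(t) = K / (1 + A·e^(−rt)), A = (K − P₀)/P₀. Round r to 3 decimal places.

A = (17500 − 360)/360 = 47.61111
1050 = 17500/(1 + 47.61111·e^(−r·2)) → e^(−2r) = (16.66667 − 1)/47.61111 = 0.329055
r = −ln(0.329055)/2 = 1.11153/2

r ≈ 0.556 per day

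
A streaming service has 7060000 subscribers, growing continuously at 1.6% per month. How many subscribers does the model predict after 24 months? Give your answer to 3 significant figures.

≈ 10,400,000 subscribers

P(24) = 7060000 · e^(0.016·24) = 7060000 · e^(0.384)
= 7060000 · 1.46815 ≈ 10365106.82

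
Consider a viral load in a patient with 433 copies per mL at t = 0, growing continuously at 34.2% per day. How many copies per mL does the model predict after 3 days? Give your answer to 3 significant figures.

≈ 1,210 copies per mL

P(3) = 433 · e^(0.342·3) = 433 · e^(1.026)
= 433 · 2.78988 ≈ 1208.02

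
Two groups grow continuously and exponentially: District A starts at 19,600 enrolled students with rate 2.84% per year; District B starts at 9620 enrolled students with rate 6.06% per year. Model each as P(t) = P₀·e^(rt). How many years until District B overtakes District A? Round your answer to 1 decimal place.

19600·e^(0.0284t) = 9620·e^(0.0606t)
19600/9620 = e^((0.0606 − 0.0284)t) → ln(2.03742) = 0.0322·t
t = 0.71169 / 0.0322

t ≈ 22.1 years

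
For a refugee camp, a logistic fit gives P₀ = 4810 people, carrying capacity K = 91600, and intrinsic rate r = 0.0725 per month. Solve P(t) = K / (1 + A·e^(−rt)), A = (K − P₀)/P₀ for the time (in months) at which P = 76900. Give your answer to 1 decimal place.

t ≈ 62.7 months

A = (91600 − 4810)/4810 = 18.04366
76900 = 91600/(1 + 18.04366·e^(−0.0725t)) → 1 + 18.04366·e^(−0.0725t) = 1.19116
e^(−0.0725t) = 0.010594 → t = ln(94.39166)/0.0725 = 4.54745/0.0725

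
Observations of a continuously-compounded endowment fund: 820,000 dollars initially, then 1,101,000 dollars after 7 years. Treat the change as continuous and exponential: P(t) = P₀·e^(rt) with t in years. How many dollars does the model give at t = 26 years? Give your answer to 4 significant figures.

≈ 2,450,000 dollars

r = ln(1101000/820000) / 7 ≈ 0.042096 per year
P(26) = 820000 · e^(0.042096·26) = 820000 · 2.98765 ≈ 2449874.69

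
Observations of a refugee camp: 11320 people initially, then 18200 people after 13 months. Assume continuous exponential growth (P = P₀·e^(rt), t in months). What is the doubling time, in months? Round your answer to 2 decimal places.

r = ln(18200/11320) / 13 = ln(1.60777) / 13 ≈ 0.036527 per month
doubling time = ln 2 / |r| = 0.69315 / 0.036527

doubling time ≈ 18.98 months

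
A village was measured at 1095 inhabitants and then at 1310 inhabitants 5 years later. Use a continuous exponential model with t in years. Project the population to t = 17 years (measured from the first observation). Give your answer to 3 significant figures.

≈ 2,010 inhabitants

r = ln(1310/1095) / 5 ≈ 0.035855 per year
P(17) = 1095 · e^(0.035855·17) = 1095 · 1.83956 ≈ 2014.32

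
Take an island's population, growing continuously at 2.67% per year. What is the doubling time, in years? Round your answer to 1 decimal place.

doubling time ≈ 26.0 years

doubling time = ln(2) / |r| = 0.69315 / 0.0267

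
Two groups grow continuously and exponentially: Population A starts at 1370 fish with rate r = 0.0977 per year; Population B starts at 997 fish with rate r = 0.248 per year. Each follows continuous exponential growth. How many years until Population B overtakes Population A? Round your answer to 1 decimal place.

t ≈ 2.1 years

1370·e^(0.0977t) = 997·e^(0.248t)
1370/997 = e^((0.248 − 0.0977)t) → ln(1.37412) = 0.1503·t
t = 0.31782 / 0.1503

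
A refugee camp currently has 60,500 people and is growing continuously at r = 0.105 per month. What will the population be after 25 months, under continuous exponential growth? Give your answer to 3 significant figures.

P(25) = 60500 · e^(0.105·25) = 60500 · e^(2.625)
= 60500 · 13.80457 ≈ 835176.74

≈ 835,000 people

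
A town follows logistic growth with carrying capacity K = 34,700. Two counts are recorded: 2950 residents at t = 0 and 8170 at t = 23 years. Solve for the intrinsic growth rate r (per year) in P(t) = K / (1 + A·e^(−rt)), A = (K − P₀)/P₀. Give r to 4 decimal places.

r ≈ 0.0521 per year

A = (34700 − 2950)/2950 = 10.76271
8170 = 34700/(1 + 10.76271·e^(−r·23)) → e^(−23r) = (4.24725 − 1)/10.76271 = 0.301713
r = −ln(0.301713)/23 = 1.19828/23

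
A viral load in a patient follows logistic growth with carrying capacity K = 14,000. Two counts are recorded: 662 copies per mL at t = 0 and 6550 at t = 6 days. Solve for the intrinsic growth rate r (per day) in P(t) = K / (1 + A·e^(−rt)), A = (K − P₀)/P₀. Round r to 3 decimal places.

r ≈ 0.479 per day

A = (14000 − 662)/662 = 20.14804
6550 = 14000/(1 + 20.14804·e^(−r·6)) → e^(−6r) = (2.1374 − 1)/20.14804 = 0.056452
r = −ln(0.056452)/6 = 2.87436/6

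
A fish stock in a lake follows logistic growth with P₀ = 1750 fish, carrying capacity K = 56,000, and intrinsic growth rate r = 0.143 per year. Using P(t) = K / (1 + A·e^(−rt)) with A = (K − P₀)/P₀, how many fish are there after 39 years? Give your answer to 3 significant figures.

A = (56000 − 1750)/1750 = 31
P(39) = 56000 / (1 + 31·e^(−0.143·39)) = 56000 / (1 + 31·0.003784)
= 56000 / 1.1173 ≈ 50120.79

≈ 50,100 fish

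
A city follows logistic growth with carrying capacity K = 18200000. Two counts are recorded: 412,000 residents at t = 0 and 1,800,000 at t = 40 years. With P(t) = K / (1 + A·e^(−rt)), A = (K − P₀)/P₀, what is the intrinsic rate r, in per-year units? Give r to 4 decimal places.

A = (18200000 − 412000)/412000 = 43.17476
1800000 = 18200000/(1 + 43.17476·e^(−r·40)) → e^(−40r) = (10.11111 − 1)/43.17476 = 0.211029
r = −ln(0.211029)/40 = 1.55576/40

r ≈ 0.0389 per year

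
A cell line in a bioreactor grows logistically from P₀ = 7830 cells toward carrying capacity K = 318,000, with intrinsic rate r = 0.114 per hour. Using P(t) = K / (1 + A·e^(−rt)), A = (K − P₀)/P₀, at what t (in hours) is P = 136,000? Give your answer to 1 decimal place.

t ≈ 29.7 hours

A = (318000 − 7830)/7830 = 39.61303
136000 = 318000/(1 + 39.61303·e^(−0.114t)) → 1 + 39.61303·e^(−0.114t) = 2.33824
e^(−0.114t) = 0.033783 → t = ln(29.60094)/0.114 = 3.38781/0.114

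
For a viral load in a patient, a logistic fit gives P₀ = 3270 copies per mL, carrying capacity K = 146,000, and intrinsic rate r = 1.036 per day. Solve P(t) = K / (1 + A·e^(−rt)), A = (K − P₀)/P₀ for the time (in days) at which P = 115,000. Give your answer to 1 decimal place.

A = (146000 − 3270)/3270 = 43.64832
115000 = 146000/(1 + 43.64832·e^(−1.036t)) → 1 + 43.64832·e^(−1.036t) = 1.26957
e^(−1.036t) = 0.006176 → t = ln(161.92118)/1.036 = 5.08711/1.036

t ≈ 4.9 days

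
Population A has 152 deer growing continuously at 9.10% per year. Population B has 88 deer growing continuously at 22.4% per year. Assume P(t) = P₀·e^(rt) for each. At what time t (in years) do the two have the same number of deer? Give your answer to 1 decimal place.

152·e^(0.091t) = 88·e^(0.224t)
152/88 = e^((0.224 − 0.091)t) → ln(1.72727) = 0.133·t
t = 0.54654 / 0.133

t ≈ 4.1 years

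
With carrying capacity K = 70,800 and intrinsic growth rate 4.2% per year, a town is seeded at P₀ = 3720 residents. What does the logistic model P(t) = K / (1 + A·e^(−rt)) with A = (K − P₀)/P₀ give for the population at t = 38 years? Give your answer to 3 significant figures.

≈ 15,200 residents

A = (70800 − 3720)/3720 = 18.03226
P(38) = 70800 / (1 + 18.03226·e^(−0.042·38)) = 70800 / (1 + 18.03226·0.202706)
= 70800 / 4.65524 ≈ 15208.66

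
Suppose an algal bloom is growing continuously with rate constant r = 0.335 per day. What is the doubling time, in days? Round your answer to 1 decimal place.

doubling time ≈ 2.1 days

doubling time = ln(2) / |r| = 0.69315 / 0.335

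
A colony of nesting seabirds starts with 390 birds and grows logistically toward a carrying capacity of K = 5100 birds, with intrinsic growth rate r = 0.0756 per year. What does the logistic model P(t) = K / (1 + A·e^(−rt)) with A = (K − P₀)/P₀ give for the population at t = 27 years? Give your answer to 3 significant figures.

A = (5100 − 390)/390 = 12.07692
P(27) = 5100 / (1 + 12.07692·e^(−0.0756·27)) = 5100 / (1 + 12.07692·0.129873)
= 5100 / 2.56846 ≈ 1985.62

≈ 1,990 birds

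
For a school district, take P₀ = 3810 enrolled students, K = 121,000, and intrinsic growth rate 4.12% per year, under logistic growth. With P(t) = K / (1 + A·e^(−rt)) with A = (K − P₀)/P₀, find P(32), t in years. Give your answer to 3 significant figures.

A = (121000 − 3810)/3810 = 30.75853
P(32) = 121000 / (1 + 30.75853·e^(−0.0412·32)) = 121000 / (1 + 30.75853·0.267563)
= 121000 / 9.22985 ≈ 13109.64

≈ 13,100 enrolled students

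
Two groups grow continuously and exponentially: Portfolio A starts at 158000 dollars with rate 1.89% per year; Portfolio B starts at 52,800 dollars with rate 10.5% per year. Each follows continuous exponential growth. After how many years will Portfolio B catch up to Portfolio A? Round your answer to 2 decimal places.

158000·e^(0.0189t) = 52800·e^(0.105t)
158000/52800 = e^((0.105 − 0.0189)t) → ln(2.99242) = 0.0861·t
t = 1.09608 / 0.0861

t ≈ 12.73 years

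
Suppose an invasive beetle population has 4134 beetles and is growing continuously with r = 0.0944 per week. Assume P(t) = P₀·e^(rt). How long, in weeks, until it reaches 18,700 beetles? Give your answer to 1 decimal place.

t ≈ 16.0 weeks

18700 = 4134 · e^(0.0944·t)
t = ln(18700/4134) / 0.0944 = ln(4.52346) / 0.0944 = 1.50928 / 0.0944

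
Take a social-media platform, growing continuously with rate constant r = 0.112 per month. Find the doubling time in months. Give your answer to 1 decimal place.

doubling time = ln(2) / |r| = 0.69315 / 0.112

doubling time ≈ 6.2 months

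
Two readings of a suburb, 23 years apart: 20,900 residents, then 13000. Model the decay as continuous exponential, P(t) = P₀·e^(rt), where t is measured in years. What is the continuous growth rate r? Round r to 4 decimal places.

13000 = 20900 · e^(r·23)
e^(23r) = 13000/20900 = 0.62201
r = ln(0.62201) / 23 = -0.4748 / 23

r ≈ -0.0206 per year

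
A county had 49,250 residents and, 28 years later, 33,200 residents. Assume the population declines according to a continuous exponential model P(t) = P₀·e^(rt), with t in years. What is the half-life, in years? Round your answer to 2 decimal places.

r = ln(33200/49250) / 28 = ln(0.67411) / 28 ≈ -0.014084 per year
half-life = ln 2 / |r| = 0.69315 / 0.014084

half-life ≈ 49.21 years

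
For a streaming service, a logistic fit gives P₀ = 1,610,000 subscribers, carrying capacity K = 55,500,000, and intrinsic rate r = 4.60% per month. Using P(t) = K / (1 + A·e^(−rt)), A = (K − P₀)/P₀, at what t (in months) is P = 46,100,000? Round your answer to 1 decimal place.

A = (55500000 − 1610000)/1610000 = 33.47205
46100000 = 55500000/(1 + 33.47205·e^(−0.046t)) → 1 + 33.47205·e^(−0.046t) = 1.2039
e^(−0.046t) = 0.006092 → t = ln(164.15548)/0.046 = 5.10081/0.046

t ≈ 110.9 months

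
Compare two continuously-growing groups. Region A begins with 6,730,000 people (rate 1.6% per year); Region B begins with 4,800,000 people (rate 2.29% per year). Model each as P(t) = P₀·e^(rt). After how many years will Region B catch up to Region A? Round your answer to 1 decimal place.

t ≈ 49.0 years

6730000·e^(0.016t) = 4800000·e^(0.0229t)
6730000/4800000 = e^((0.0229 − 0.016)t) → ln(1.40208) = 0.0069·t
t = 0.33796 / 0.0069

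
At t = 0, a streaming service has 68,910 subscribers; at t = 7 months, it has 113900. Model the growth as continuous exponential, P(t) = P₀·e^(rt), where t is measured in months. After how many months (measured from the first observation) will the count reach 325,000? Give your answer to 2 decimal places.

t ≈ 21.61 months

r = ln(113900/68910) / 7 ≈ 0.071789 per month
t = ln(325000/68910) / r = 1.55102 / 0.071789 ≈ 21.605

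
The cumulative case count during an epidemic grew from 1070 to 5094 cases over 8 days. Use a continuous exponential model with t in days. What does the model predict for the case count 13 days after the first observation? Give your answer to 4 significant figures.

r = ln(5094/1070) / 8 ≈ 0.195051 per day
P(13) = 1070 · e^(0.195051·13) = 1070 · 12.62473 ≈ 13508.46

≈ 13,510 cases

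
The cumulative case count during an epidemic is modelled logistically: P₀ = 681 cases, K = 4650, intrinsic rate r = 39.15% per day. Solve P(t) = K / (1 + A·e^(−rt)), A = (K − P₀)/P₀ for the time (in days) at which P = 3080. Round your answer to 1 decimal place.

t ≈ 6.2 days

A = (4650 − 681)/681 = 5.82819
3080 = 4650/(1 + 5.82819·e^(−0.3915t)) → 1 + 5.82819·e^(−0.3915t) = 1.50974
e^(−0.3915t) = 0.087461 → t = ln(11.43365)/0.3915 = 2.43656/0.3915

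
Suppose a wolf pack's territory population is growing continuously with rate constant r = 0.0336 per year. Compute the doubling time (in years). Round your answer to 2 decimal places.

doubling time = ln(2) / |r| = 0.69315 / 0.0336

doubling time ≈ 20.63 years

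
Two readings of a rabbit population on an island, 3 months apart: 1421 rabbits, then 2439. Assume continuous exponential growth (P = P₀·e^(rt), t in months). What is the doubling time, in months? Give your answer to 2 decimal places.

r = ln(2439/1421) / 3 = ln(1.7164) / 3 ≈ 0.180076 per month
doubling time = ln 2 / |r| = 0.69315 / 0.180076

doubling time ≈ 3.85 months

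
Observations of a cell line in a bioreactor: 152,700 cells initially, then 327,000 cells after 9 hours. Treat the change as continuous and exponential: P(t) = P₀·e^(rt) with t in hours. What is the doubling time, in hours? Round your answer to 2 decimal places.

r = ln(327000/152700) / 9 = ln(2.14145) / 9 ≈ 0.084609 per hour
doubling time = ln 2 / |r| = 0.69315 / 0.084609

doubling time ≈ 8.19 hours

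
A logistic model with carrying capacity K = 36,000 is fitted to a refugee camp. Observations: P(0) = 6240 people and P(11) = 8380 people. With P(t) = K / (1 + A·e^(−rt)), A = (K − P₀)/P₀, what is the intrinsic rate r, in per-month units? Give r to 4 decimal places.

r ≈ 0.0336 per month

A = (36000 − 6240)/6240 = 4.76923
8380 = 36000/(1 + 4.76923·e^(−r·11)) → e^(−11r) = (4.29594 − 1)/4.76923 = 0.691085
r = −ln(0.691085)/11 = 0.36949/11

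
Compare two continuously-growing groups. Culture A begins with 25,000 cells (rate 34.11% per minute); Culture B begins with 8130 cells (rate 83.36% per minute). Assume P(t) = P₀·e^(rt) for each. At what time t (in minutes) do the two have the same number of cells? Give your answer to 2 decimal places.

25000·e^(0.3411t) = 8130·e^(0.8336t)
25000/8130 = e^((0.8336 − 0.3411)t) → ln(3.07503) = 0.4925·t
t = 1.12331 / 0.4925

t ≈ 2.28 minutes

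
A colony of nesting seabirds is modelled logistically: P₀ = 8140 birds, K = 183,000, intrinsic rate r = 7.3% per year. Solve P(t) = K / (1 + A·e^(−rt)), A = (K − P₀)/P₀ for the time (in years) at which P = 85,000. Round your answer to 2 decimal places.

A = (183000 − 8140)/8140 = 21.48157
85000 = 183000/(1 + 21.48157·e^(−0.073t)) → 1 + 21.48157·e^(−0.073t) = 2.15294
e^(−0.073t) = 0.053671 → t = ln(18.63198)/0.073 = 2.92488/0.073

t ≈ 40.07 years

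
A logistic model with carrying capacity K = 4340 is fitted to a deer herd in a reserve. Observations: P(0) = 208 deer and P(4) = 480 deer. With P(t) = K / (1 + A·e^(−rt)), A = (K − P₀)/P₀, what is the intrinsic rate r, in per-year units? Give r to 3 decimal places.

A = (4340 − 208)/208 = 19.86538
480 = 4340/(1 + 19.86538·e^(−r·4)) → e^(−4r) = (9.04167 − 1)/19.86538 = 0.404808
r = −ln(0.404808)/4 = 0.90434/4

r ≈ 0.226 per year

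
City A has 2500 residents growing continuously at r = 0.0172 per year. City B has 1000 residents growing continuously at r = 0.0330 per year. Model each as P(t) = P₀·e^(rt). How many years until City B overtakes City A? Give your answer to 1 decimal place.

2500·e^(0.0172t) = 1000·e^(0.033t)
2500/1000 = e^((0.033 − 0.0172)t) → ln(2.5) = 0.0158·t
t = 0.91629 / 0.0158

t ≈ 58.0 years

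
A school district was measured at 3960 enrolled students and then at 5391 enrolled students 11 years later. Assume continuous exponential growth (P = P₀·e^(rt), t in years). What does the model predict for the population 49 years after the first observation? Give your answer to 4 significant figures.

≈ 15,650 enrolled students

r = ln(5391/3960) / 11 ≈ 0.028044 per year
P(49) = 3960 · e^(0.028044·49) = 3960 · 3.95179 ≈ 15649.09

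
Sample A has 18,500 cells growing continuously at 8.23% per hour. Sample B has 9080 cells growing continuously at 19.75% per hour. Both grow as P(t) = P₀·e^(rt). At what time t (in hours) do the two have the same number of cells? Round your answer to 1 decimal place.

t ≈ 6.2 hours

18500·e^(0.0823t) = 9080·e^(0.1975t)
18500/9080 = e^((0.1975 − 0.0823)t) → ln(2.03744) = 0.1152·t
t = 0.7117 / 0.1152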